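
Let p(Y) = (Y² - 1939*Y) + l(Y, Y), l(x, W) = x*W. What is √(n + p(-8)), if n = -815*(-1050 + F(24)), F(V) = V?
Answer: √851830 ≈ 922.95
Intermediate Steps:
l(x, W) = W*x
n = 836190 (n = -815*(-1050 + 24) = -815*(-1026) = 836190)
p(Y) = -1939*Y + 2*Y² (p(Y) = (Y² - 1939*Y) + Y*Y = (Y² - 1939*Y) + Y² = -1939*Y + 2*Y²)
√(n + p(-8)) = √(836190 - 8*(-1939 + 2*(-8))) = √(836190 - 8*(-1939 - 16)) = √(836190 - 8*(-1955)) = √(836190 + 15640) = √851830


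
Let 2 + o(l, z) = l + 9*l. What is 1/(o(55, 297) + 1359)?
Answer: 1/1907 ≈ 0.00052438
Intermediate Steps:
o(l, z) = -2 + 10*l (o(l, z) = -2 + (l + 9*l) = -2 + 10*l)
1/(o(55, 297) + 1359) = 1/((-2 + 10*55) + 1359) = 1/((-2 + 550) + 1359) = 1/(548 + 1359) = 1/1907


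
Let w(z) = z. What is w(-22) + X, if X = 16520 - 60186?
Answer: -43688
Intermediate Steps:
X = -43666
w(-22) + X = -22 - 43666 = -43688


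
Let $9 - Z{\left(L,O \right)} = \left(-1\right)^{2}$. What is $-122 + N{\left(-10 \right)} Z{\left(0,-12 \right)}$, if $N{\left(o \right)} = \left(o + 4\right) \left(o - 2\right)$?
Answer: $454$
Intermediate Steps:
$N{\left(o \right)} = \left(-2 + o\right) \left(4 + o\right)$ ($N{\left(o \right)} = \left(4 + o\right) \left(-2 + o\right) = \left(-2 + o\right) \left(4 + o\right)$)
$Z{\left(L,O \right)} = 8$ ($Z{\left(L,O \right)} = 9 - \left(-1\right)^{2} = 9 - 1 = 8$)
$-122 + N{\left(-10 \right)} Z{\left(0,-12 \right)} = -122 + \left(-8 + \left(-10\right)^{2} + 2 \left(-10\right)\right) 8 = -122 + \left(-8 + 100 - 20\right) 8 = -122 + 72 \cdot 8 = -122 + 576 = 454$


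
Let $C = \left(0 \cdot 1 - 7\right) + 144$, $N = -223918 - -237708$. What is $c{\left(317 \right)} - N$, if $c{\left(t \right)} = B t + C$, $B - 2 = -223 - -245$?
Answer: $-6045$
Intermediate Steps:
$N = 13790$ ($N = -223918 + 237708 = 13790$)
$B = 24$ ($B = 2 - -22 = 2 + \left(-223 + 245\right) = 2 + 22 = 24$)
$C = 137$ ($C = \left(0 - 7\right) + 144 = -7 + 144 = 137$)
$c{\left(t \right)} = 137 + 24 t$ ($c{\left(t \right)} = 24 t + 137 = 137 + 24 t$)
$c{\left(317 \right)} - N = \left(137 + 24 \cdot 317\right) - 13790 = \left(137 + 7608\right) - 13790 = 7745 - 13790 = -6045$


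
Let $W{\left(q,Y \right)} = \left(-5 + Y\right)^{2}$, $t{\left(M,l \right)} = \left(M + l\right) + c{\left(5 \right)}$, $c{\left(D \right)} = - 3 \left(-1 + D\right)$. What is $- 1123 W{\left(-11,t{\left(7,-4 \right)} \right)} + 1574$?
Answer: $-218534$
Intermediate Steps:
$c{\left(D \right)} = 3 - 3 D$
$t{\left(M,l \right)} = -12 + M + l$ ($t{\left(M,l \right)} = \left(M + l\right) + \left(3 - 15\right) = \left(M + l\right) - 12 = -12 + M + l$)
$- 1123 W{\left(-11,t{\left(7,-4 \right)} \right)} + 1574 = - 1123 \left(-5 - 9\right)^{2} + 1574 = - 1123 \left(-14\right)^{2} + 1574 = \left(-1123\right) 196 + 1574 = -220108 + 1574 = -218534$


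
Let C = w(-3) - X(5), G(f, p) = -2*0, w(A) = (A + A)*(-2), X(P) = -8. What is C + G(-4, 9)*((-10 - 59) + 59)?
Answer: 20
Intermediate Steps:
w(A) = -4*A (w(A) = (2*A)*(-2) = -4*A)
G(f, p) = 0
C = 20 (C = -4*(-3) - 1*(-8) = 12 + 8 = 20)
C + G(-4, 9)*((-10 - 59) + 59) = 20 + 0*((-10 - 59) + 59) = 20 + 0*(-69 + 59) = 20 + 0*(-10) = 20 + 0 = 20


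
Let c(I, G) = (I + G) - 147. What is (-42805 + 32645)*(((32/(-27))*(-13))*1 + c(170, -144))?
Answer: 28966160/27 ≈ 1.0728e+6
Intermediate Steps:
c(I, G) = -147 + G + I (c(I, G) = (G + I) - 147 = -147 + G + I)
(-42805 + 32645)*(((32/(-27))*(-13))*1 + c(170, -144)) = (-42805 + 32645)*(((32/(-27))*(-13))*1 + (-147 - 144 + 170)) = -10160*(((32*(-1/27))*(-13))*1 - 121) = -10160*(-32/27*(-13)*1 - 121) = -10160*((416/27)*1 - 121) = -10160*(416/27 - 121) = -10160*(-2851/27) = 28966160/27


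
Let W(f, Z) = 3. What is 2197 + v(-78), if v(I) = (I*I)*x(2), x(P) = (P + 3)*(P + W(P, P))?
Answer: 154297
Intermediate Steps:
x(P) = (3 + P)**2 (x(P) = (P + 3)*(P + 3) = (3 + P)*(3 + P) = (3 + P)**2)
v(I) = 25*I**2 (v(I) = (I*I)*(9 + 2**2 + 6*2) = I**2*(9 + 4 + 12) = I**2*25 = 25*I**2)
2197 + v(-78) = 2197 + 25*(-78)**2 = 2197 + 25*6084 = 2197 + 152100 = 154297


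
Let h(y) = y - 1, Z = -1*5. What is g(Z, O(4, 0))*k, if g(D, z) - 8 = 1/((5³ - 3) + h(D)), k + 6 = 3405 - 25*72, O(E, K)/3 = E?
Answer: 1485471/116 ≈ 12806.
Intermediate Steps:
O(E, K) = 3*E
Z = -5
h(y) = -1 + y
k = 1599 (k = -6 + (3405 - 25*72) = -6 + (3405 - 1*1800) = -6 + (3405 - 1800) = -6 + 1605 = 1599)
g(D, z) = 8 + 1/(121 + D) (g(D, z) = 8 + 1/((5³ - 3) + (-1 + D)) = 8 + 1/((125 - 3) + (-1 + D)) = 8 + 1/(122 + (-1 + D)) = 8 + 1/(121 + D))
g(Z, O(4, 0))*k = ((969 + 8*(-5))/(121 - 5))*1599 = ((969 - 40)/116)*1599 = ((1/116)*929)*1599 = (929/116)*1599 = 1485471/116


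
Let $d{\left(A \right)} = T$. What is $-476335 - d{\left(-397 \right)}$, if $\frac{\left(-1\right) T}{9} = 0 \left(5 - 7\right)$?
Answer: $-476335$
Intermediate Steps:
$T = 0$ ($T = - 9 \cdot 0 \left(5 - 7\right) = - 9 \cdot 0 \left(-2\right) = \left(-9\right) 0 = 0$)
$d{\left(A \right)} = 0$
$-476335 - d{\left(-397 \right)} = -476335 - 0 = -476335 + 0 = -476335$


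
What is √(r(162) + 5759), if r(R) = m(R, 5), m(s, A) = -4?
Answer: √5755 ≈ 75.862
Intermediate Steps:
r(R) = -4
√(r(162) + 5759) = √(-4 + 5759) = √5755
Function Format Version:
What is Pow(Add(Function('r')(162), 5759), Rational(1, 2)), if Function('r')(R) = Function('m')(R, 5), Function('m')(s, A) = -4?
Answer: Pow(5755, Rational(1, 2)) ≈ 75.862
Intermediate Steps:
Function('r')(R) = -4
Pow(Add(Function('r')(162), 5759), Rational(1, 2)) = Pow(Add(-4, 5759), Rational(1, 2)) = Pow(5755, Rational(1, 2))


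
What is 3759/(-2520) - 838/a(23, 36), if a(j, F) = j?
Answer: -104677/2760 ≈ -37.926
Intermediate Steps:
3759/(-2520) - 838/a(23, 36) = 3759/(-2520) - 838/23 = 3759*(-1/2520) - 838*1/23 = -179/120 - 838/23 = -104677/2760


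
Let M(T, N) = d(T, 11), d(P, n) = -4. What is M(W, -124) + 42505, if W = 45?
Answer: 42501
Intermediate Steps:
M(T, N) = -4
M(W, -124) + 42505 = -4 + 42505 = 42501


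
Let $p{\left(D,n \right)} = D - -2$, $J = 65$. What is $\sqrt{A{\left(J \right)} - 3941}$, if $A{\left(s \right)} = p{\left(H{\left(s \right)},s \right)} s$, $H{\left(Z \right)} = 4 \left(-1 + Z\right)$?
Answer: $\sqrt{12829} \approx 113.27$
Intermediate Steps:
$H{\left(Z \right)} = -4 + 4 Z$
$p{\left(D,n \right)} = 2 + D$ ($p{\left(D,n \right)} = D + 2 = 2 + D$)
$A{\left(s \right)} = s \left(-2 + 4 s\right)$ ($A{\left(s \right)} = \left(2 + \left(-4 + 4 s\right)\right) s = \left(-2 + 4 s\right) s = s \left(-2 + 4 s\right)$)
$\sqrt{A{\left(J \right)} - 3941} = \sqrt{2 \cdot 65 \left(-1 + 2 \cdot 65\right) - 3941} = \sqrt{2 \cdot 65 \left(-1 + 130\right) - 3941} = \sqrt{2 \cdot 65 \cdot 129 - 3941} = \sqrt{16770 - 3941} = \sqrt{12829}$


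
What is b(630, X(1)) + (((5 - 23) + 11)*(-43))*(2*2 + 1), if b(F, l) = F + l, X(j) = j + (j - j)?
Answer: 2136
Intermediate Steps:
X(j) = j (X(j) = j + 0 = j)
b(630, X(1)) + (((5 - 23) + 11)*(-43))*(2*2 + 1) = (630 + 1) + (((5 - 23) + 11)*(-43))*(2*2 + 1) = 631 + ((-18 + 11)*(-43))*(4 + 1) = 631 - 7*(-43)*5 = 631 + 301*5 = 631 + 1505 = 2136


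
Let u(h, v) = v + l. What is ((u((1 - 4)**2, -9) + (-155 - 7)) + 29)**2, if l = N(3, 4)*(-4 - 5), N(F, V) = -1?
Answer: 17689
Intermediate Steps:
l = 9 (l = -(-4 - 5) = -1*(-9) = 9)
u(h, v) = 9 + v (u(h, v) = v + 9 = 9 + v)
((u((1 - 4)**2, -9) + (-155 - 7)) + 29)**2 = (((9 - 9) + (-155 - 7)) + 29)**2 = ((0 + (-155 - 1*7)) + 29)**2 = ((0 + (-155 - 7)) + 29)**2 = ((0 - 162) + 29)**2 = (-162 + 29)**2 = (-133)**2 = 17689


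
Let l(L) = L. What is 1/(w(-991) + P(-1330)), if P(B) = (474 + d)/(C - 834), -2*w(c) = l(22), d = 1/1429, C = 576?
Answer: -368682/4732849 ≈ -0.077899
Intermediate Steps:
d = 1/1429 ≈ 0.00069979
w(c) = -11 (w(c) = -1/2*22 = -11)
P(B) = -677347/368682 (P(B) = (474 + 1/1429)/(576 - 834) = (677347/1429)/(-258) = (677347/1429)*(-1/258) = -677347/368682)
1/(w(-991) + P(-1330)) = 1/(-11 - 677347/368682) = 1/(-4732849/368682) = -368682/4732849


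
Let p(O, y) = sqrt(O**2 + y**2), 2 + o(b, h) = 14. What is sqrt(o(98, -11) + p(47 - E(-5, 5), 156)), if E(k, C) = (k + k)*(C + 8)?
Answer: sqrt(12 + 3*sqrt(6185)) ≈ 15.746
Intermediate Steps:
o(b, h) = 12 (o(b, h) = -2 + 14 = 12)
E(k, C) = 2*k*(8 + C) (E(k, C) = (2*k)*(8 + C) = 2*k*(8 + C))
sqrt(o(98, -11) + p(47 - E(-5, 5), 156)) = sqrt(12 + sqrt((47 - 2*(-5)*(8 + 5))**2 + 156**2)) = sqrt(12 + sqrt((47 - 2*(-5)*13)**2 + 24336)) = sqrt(12 + sqrt((47 - 1*(-130))**2 + 24336)) = sqrt(12 + sqrt((47 + 130)**2 + 24336)) = sqrt(12 + sqrt(177**2 + 24336)) = sqrt(12 + sqrt(31329 + 24336)) = sqrt(12 + sqrt(55665)) = sqrt(12 + 3*sqrt(6185))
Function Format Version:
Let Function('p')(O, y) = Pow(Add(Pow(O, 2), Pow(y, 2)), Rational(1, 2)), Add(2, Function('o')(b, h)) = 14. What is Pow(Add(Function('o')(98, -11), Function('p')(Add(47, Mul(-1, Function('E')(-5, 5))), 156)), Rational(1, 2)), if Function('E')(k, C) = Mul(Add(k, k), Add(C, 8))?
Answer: Pow(Add(12, Mul(3, Pow(6185, Rational(1, 2)))), Rational(1, 2)) ≈ 15.746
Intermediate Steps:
Function('o')(b, h) = 12 (Function('o')(b, h) = Add(-2, 14) = 12)
Function('E')(k, C) = Mul(2, k, Add(8, C)) (Function('E')(k, C) = Mul(Mul(2, k), Add(8, C)) = Mul(2, k, Add(8, C)))
Pow(Add(Function('o')(98, -11), Function('p')(Add(47, Mul(-1, Function('E')(-5, 5))), 156)), Rational(1, 2)) = Pow(Add(12, Pow(Add(Pow(Add(47, Mul(-1, Mul(2, -5, Add(8, 5)))), 2), Pow(156, 2)), Rational(1, 2))), Rational(1, 2)) = Pow(Add(12, Pow(Add(Pow(Add(47, Mul(-1, Mul(2, -5, 13))), 2), 24336), Rational(1, 2))), Rational(1, 2)) = Pow(Add(12, Pow(Add(Pow(Add(47, Mul(-1, -130)), 2), 24336), Rational(1, 2))), Rational(1, 2)) = Pow(Add(12, Pow(Add(Pow(Add(47, 130), 2), 24336), Rational(1, 2))), Rational(1, 2)) = Pow(Add(12, Pow(Add(Pow(177, 2), 24336), Rational(1, 2))), Rational(1, 2)) = Pow(Add(12, Pow(Add(31329, 24336), Rational(1, 2))), Rational(1, 2)) = Pow(Add(12, Pow(55665, Rational(1, 2))), Rational(1, 2)) = Pow(Add(12, Mul(3, Pow(6185, Rational(1, 2)))), Rational(1, 2))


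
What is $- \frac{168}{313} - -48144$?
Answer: $\frac{15068904}{313} \approx 48143.0$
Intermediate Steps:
$- \frac{168}{313} - -48144 = \left(-168\right) \frac{1}{313} + 48144 = - \frac{168}{313} + 48144 = \frac{15068904}{313}$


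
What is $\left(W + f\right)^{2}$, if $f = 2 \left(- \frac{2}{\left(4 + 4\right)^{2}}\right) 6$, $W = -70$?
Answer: $\frac{316969}{64} \approx 4952.6$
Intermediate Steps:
$f = - \frac{3}{8}$ ($f = 2 \left(- \frac{2}{8^{2}}\right) 6 = 2 \left(- \frac{2}{64}\right) 6 = 2 \left(\left(-2\right) \frac{1}{64}\right) 6 = 2 \left(- \frac{1}{32}\right) 6 = \left(- \frac{1}{16}\right) 6 = - \frac{3}{8} \approx -0.375$)
$\left(W + f\right)^{2} = \left(-70 - \frac{3}{8}\right)^{2} = \left(- \frac{563}{8}\right)^{2} = \frac{316969}{64}$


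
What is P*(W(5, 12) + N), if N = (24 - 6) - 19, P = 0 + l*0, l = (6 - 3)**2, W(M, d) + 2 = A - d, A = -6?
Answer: 0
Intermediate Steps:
W(M, d) = -8 - d (W(M, d) = -2 + (-6 - d) = -8 - d)
l = 9 (l = 3**2 = 9)
P = 0 (P = 0 + 9*0 = 0 + 0 = 0)
N = -1 (N = 18 - 19 = -1)
P*(W(5, 12) + N) = 0*((-8 - 1*12) - 1) = 0*((-8 - 12) - 1) = 0*(-20 - 1) = 0*(-21) = 0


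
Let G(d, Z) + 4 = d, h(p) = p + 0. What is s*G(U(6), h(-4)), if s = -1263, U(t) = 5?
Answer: -1263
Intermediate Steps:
h(p) = p
G(d, Z) = -4 + d
s*G(U(6), h(-4)) = -1263*(-4 + 5) = -1263*1 = -1263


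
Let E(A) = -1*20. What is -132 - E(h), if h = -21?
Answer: -112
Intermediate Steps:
E(A) = -20
-132 - E(h) = -132 - 1*(-20) = -132 + 20 = -112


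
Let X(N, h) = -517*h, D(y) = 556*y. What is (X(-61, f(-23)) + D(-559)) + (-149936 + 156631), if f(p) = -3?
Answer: -302558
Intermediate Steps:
(X(-61, f(-23)) + D(-559)) + (-149936 + 156631) = (-517*(-3) + 556*(-559)) + (-149936 + 156631) = (1551 - 310804) + 6695 = -309253 + 6695 = -302558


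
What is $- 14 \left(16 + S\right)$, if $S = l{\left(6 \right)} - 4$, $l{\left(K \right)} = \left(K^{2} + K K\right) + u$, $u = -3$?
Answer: $-1134$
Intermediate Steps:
$l{\left(K \right)} = -3 + 2 K^{2}$ ($l{\left(K \right)} = \left(K^{2} + K K\right) - 3 = \left(K^{2} + K^{2}\right) - 3 = 2 K^{2} - 3 = -3 + 2 K^{2}$)
$S = 65$ ($S = \left(-3 + 2 \cdot 6^{2}\right) - 4 = \left(-3 + 2 \cdot 36\right) - 4 = \left(-3 + 72\right) - 4 = 69 - 4 = 65$)
$- 14 \left(16 + S\right) = - 14 \left(16 + 65\right) = \left(-14\right) 81 = -1134$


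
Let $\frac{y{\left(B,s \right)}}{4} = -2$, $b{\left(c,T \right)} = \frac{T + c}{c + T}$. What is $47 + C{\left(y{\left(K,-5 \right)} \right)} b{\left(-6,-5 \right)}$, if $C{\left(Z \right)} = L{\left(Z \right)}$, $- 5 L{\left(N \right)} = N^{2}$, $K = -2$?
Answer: $\frac{171}{5} \approx 34.2$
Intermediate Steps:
$L{\left(N \right)} = - \frac{N^{2}}{5}$
$b{\left(c,T \right)} = 1$ ($b{\left(c,T \right)} = \frac{T + c}{T + c} = 1$)
$y{\left(B,s \right)} = -8$ ($y{\left(B,s \right)} = 4 \left(-2\right) = -8$)
$C{\left(Z \right)} = - \frac{Z^{2}}{5}$
$47 + C{\left(y{\left(K,-5 \right)} \right)} b{\left(-6,-5 \right)} = 47 + - \frac{\left(-8\right)^{2}}{5} \cdot 1 = 47 + \left(- \frac{1}{5}\right) 64 \cdot 1 = 47 - \frac{64}{5} = \frac{171}{5}$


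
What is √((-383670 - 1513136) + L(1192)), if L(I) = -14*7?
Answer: 2*I*√474226 ≈ 1377.3*I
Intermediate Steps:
L(I) = -98
√((-383670 - 1513136) + L(1192)) = √((-383670 - 1513136) - 98) = √(-1896806 - 98) = √(-1896904) = 2*I*√474226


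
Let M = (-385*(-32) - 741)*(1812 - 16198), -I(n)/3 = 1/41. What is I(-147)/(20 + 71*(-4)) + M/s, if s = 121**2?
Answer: -54636760701/4802248 ≈ -11377.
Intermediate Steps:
I(n) = -3/41
M = -166575494 (M = (12320 - 741)*(-14386) = 11579*(-14386) = -166575494)
s = 14641
I(-147)/(20 + 71*(-4)) + M/s = -3/(41*(20 + 71*(-4))) - 166575494/14641 = -3/(41*(20 - 284)) - 166575494*1/14641 = -3/41/(-264) - 166575494/14641 = -3/41*(-1/264) - 166575494/14641 = 1/3608 - 166575494/14641 = -54636760701/4802248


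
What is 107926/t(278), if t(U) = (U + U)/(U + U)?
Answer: 107926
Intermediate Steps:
t(U) = 1 (t(U) = (2*U)/((2*U)) = (2*U)*(1/(2*U)) = 1)
107926/t(278) = 107926/1 = 107926*1 = 107926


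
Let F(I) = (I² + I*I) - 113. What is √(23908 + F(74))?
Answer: √34747 ≈ 186.41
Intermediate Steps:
F(I) = -113 + 2*I² (F(I) = (I² + I²) - 113 = 2*I² - 113 = -113 + 2*I²)
√(23908 + F(74)) = √(23908 + (-113 + 2*74²)) = √(23908 + (-113 + 2*5476)) = √(23908 + (-113 + 10952)) = √(23908 + 10839) = √34747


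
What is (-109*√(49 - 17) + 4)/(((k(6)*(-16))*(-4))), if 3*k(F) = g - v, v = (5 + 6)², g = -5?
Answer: -1/672 + 109*√2/672 ≈ 0.22790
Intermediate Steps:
v = 121 (v = 11² = 121)
k(F) = -42 (k(F) = (-5 - 1*121)/3 = (-5 - 121)/3 = (⅓)*(-126) = -42)
(-109*√(49 - 17) + 4)/(((k(6)*(-16))*(-4))) = (-109*√(49 - 17) + 4)/((-42*(-16)*(-4))) = (-436*√2 + 4)/((672*(-4))) = (-436*√2 + 4)/(-2688) = (-436*√2 + 4)*(-1/2688) = (4 - 436*√2)*(-1/2688) = -1/672 + 109*√2/672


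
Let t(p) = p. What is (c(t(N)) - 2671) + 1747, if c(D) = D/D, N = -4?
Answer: -923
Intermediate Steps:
c(D) = 1
(c(t(N)) - 2671) + 1747 = (1 - 2671) + 1747 = -2670 + 1747 = -923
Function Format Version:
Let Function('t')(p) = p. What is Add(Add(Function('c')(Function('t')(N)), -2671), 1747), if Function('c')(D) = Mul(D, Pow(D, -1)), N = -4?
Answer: -923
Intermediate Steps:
Function('c')(D) = 1
Add(Add(Function('c')(Function('t')(N)), -2671), 1747) = Add(Add(1, -2671), 1747) = Add(-2670, 1747) = -923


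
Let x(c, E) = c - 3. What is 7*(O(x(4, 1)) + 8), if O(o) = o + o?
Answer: 70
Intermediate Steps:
x(c, E) = -3 + c
O(o) = 2*o
7*(O(x(4, 1)) + 8) = 7*(2*(-3 + 4) + 8) = 7*(2*1 + 8) = 7*(2 + 8) = 7*10 = 70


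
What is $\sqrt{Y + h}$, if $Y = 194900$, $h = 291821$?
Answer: $\sqrt{486721} \approx 697.65$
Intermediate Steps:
$\sqrt{Y + h} = \sqrt{194900 + 291821} = \sqrt{486721}$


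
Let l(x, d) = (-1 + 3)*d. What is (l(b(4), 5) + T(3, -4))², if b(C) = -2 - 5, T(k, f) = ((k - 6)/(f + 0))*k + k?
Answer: 3721/16 ≈ 232.56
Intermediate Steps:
T(k, f) = k + k*(-6 + k)/f (T(k, f) = ((-6 + k)/f)*k + k = k*(-6 + k)/f + k = k + k*(-6 + k)/f)
b(C) = -7
l(x, d) = 2*d
(l(b(4), 5) + T(3, -4))² = (2*5 + 3*(-6 - 4 + 3)/(-4))² = (10 + 3*(-¼)*(-7))² = (10 + 21/4)² = (61/4)² = 3721/16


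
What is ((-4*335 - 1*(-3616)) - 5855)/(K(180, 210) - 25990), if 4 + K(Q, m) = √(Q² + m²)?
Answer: 46516263/337805768 + 53685*√85/337805768 ≈ 0.13917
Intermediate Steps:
K(Q, m) = -4 + √(Q² + m²)
((-4*335 - 1*(-3616)) - 5855)/(K(180, 210) - 25990) = ((-4*335 - 1*(-3616)) - 5855)/((-4 + √(180² + 210²)) - 25990) = ((-1340 + 3616) - 5855)/((-4 + √(32400 + 44100)) - 25990) = (2276 - 5855)/((-4 + √76500) - 25990) = -3579/((-4 + 30*√85) - 25990) = -3579/(-25994 + 30*√85)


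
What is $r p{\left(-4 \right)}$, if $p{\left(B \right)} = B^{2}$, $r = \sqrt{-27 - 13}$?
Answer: $32 i \sqrt{10} \approx 101.19 i$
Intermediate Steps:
$r = 2 i \sqrt{10}$ ($r = \sqrt{-40} = 2 i \sqrt{10} \approx 6.3246 i$)
$r p{\left(-4 \right)} = 2 i \sqrt{10} \left(-4\right)^{2} = 2 i \sqrt{10} \cdot 16 = 32 i \sqrt{10}$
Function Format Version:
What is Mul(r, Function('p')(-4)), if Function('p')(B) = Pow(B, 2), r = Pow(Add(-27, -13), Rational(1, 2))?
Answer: Mul(32, I, Pow(10, Rational(1, 2))) ≈ Mul(101.19, I)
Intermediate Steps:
r = Mul(2, I, Pow(10, Rational(1, 2))) (r = Pow(-40, Rational(1, 2)) = Mul(2, I, Pow(10, Rational(1, 2))) ≈ Mul(6.3246, I))
Mul(r, Function('p')(-4)) = Mul(Mul(2, I, Pow(10, Rational(1, 2))), Pow(-4, 2)) = Mul(Mul(2, I, Pow(10, Rational(1, 2))), 16) = Mul(32, I, Pow(10, Rational(1, 2)))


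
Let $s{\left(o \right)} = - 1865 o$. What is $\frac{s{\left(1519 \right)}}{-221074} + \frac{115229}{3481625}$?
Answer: $\frac{1412670207903}{109956680750} \approx 12.848$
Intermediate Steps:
$\frac{s{\left(1519 \right)}}{-221074} + \frac{115229}{3481625} = \frac{\left(-1865\right) 1519}{-221074} + \frac{115229}{3481625} = \left(-2832935\right) \left(- \frac{1}{221074}\right) + 115229 \cdot \frac{1}{3481625} = \frac{404705}{31582} + \frac{115229}{3481625} = \frac{1412670207903}{109956680750}$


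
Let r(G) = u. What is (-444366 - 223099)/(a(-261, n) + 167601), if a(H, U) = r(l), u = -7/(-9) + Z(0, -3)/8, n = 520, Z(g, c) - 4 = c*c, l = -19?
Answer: -9611496/2413489 ≈ -3.9824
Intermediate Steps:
Z(g, c) = 4 + c² (Z(g, c) = 4 + c*c = 4 + c²)
u = 173/72 (u = -7/(-9) + (4 + (-3)²)/8 = -7*(-⅑) + (4 + 9)*(⅛) = 7/9 + 13*(⅛) = 7/9 + 13/8 = 173/72 ≈ 2.4028)
r(G) = 173/72
a(H, U) = 173/72
(-444366 - 223099)/(a(-261, n) + 167601) = (-444366 - 223099)/(173/72 + 167601) = -667465/12067445/72 = -667465*72/12067445 = -9611496/2413489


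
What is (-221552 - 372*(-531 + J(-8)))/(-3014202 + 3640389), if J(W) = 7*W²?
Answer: -190676/626187 ≈ -0.30450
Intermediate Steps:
(-221552 - 372*(-531 + J(-8)))/(-3014202 + 3640389) = (-221552 - 372*(-531 + 7*(-8)²))/(-3014202 + 3640389) = (-221552 - 372*(-531 + 7*64))/626187 = (-221552 - 372*(-531 + 448))*(1/626187) = (-221552 - 372*(-83))*(1/626187) = (-221552 + 30876)*(1/626187) = -190676*1/626187 = -190676/626187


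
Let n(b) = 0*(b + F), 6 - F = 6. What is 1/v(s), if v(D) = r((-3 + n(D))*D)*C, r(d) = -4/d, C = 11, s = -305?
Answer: -915/44 ≈ -20.795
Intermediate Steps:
F = 0 (F = 6 - 1*6 = 6 - 6 = 0)
n(b) = 0 (n(b) = 0*(b + 0) = 0*b = 0)
v(D) = 44/(3*D) (v(D) = -4*1/(D*(-3 + 0))*11 = -4*(-1/(3*D))*11 = -(-4)/(3*D)*11 = (4/(3*D))*11 = 44/(3*D))
1/v(s) = 1/((44/3)/(-305)) = 1/((44/3)*(-1/305)) = 1/(-44/915) = -915/44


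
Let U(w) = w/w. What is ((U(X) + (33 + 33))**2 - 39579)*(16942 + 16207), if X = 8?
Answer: -1163198410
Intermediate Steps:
U(w) = 1
((U(X) + (33 + 33))**2 - 39579)*(16942 + 16207) = ((1 + (33 + 33))**2 - 39579)*(16942 + 16207) = ((1 + 66)**2 - 39579)*33149 = (67**2 - 39579)*33149 = (4489 - 39579)*33149 = -35090*33149 = -1163198410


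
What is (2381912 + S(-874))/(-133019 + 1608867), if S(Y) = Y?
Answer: 108229/67084 ≈ 1.6133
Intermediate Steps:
(2381912 + S(-874))/(-133019 + 1608867) = (2381912 - 874)/(-133019 + 1608867) = 2381038/1475848 = 2381038*(1/1475848) = 108229/67084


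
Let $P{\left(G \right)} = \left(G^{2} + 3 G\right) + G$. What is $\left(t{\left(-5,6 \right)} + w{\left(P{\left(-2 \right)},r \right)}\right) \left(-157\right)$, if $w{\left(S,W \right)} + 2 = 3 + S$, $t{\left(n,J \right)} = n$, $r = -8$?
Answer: $1256$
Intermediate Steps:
$P{\left(G \right)} = G^{2} + 4 G$
$w{\left(S,W \right)} = 1 + S$ ($w{\left(S,W \right)} = -2 + \left(3 + S\right) = 1 + S$)
$\left(t{\left(-5,6 \right)} + w{\left(P{\left(-2 \right)},r \right)}\right) \left(-157\right) = \left(-5 + \left(1 - 2 \left(4 - 2\right)\right)\right) \left(-157\right) = \left(-5 + \left(1 - 4\right)\right) \left(-157\right) = \left(-5 - 3\right) \left(-157\right) = \left(-8\right) \left(-157\right) = 1256$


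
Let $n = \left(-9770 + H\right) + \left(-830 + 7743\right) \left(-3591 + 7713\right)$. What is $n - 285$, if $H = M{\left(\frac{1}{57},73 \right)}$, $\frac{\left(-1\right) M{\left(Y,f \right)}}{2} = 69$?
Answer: $28485193$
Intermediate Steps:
$M{\left(Y,f \right)} = -138$ ($M{\left(Y,f \right)} = \left(-2\right) 69 = -138$)
$H = -138$
$n = 28485478$ ($n = \left(-9770 - 138\right) + \left(-830 + 7743\right) \left(-3591 + 7713\right) = -9908 + 6913 \cdot 4122 = -9908 + 28495386 = 28485478$)
$n - 285 = 28485478 - 285 = 28485193$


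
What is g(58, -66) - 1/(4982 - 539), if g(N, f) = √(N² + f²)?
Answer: -1/4443 + 2*√1930 ≈ 87.863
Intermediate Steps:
g(58, -66) - 1/(4982 - 539) = √(58² + (-66)²) - 1/(4982 - 539) = √(3364 + 4356) - 1/4443 = √7720 - 1*1/4443 = 2*√1930 - 1/4443 = -1/4443 + 2*√1930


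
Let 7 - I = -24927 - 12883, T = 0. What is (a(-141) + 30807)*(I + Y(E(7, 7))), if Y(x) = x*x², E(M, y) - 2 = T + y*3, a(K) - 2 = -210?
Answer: 1529460416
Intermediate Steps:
a(K) = -208 (a(K) = 2 - 210 = -208)
E(M, y) = 2 + 3*y (E(M, y) = 2 + (0 + y*3) = 2 + (0 + 3*y) = 2 + 3*y)
Y(x) = x³
I = 37817 (I = 7 - (-24927 - 12883) = 7 - 1*(-37810) = 7 + 37810 = 37817)
(a(-141) + 30807)*(I + Y(E(7, 7))) = (-208 + 30807)*(37817 + (2 + 3*7)³) = 30599*(37817 + (2 + 21)³) = 30599*(37817 + 23³) = 30599*(37817 + 12167) = 30599*49984 = 1529460416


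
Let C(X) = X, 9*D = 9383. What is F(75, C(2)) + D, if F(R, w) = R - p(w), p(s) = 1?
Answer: 10049/9 ≈ 1116.6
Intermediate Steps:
D = 9383/9 (D = (⅑)*9383 = 9383/9 ≈ 1042.6)
F(R, w) = -1 + R (F(R, w) = R - 1*1 = R - 1 = -1 + R)
F(75, C(2)) + D = (-1 + 75) + 9383/9 = 74 + 9383/9 = 10049/9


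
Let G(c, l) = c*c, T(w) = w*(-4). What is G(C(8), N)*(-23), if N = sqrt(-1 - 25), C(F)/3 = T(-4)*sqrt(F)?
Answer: -423936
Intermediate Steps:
T(w) = -4*w
C(F) = 48*sqrt(F) (C(F) = 3*((-4*(-4))*sqrt(F)) = 3*(16*sqrt(F)) = 48*sqrt(F))
N = I*sqrt(26) (N = sqrt(-26) = I*sqrt(26) ≈ 5.099*I)
G(c, l) = c**2
G(C(8), N)*(-23) = (48*sqrt(8))**2*(-23) = (48*(2*sqrt(2)))**2*(-23) = (96*sqrt(2))**2*(-23) = 18432*(-23) = -423936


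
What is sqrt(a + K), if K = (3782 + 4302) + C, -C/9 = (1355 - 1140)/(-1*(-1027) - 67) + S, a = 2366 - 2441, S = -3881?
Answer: sqrt(2747903)/8 ≈ 207.21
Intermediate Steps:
a = -75
C = 2235327/64 (C = -9*((1355 - 1140)/(-1*(-1027) - 67) - 3881) = -9*(215/(1027 - 67) - 3881) = -9*(215/960 - 3881) = -9*(215*(1/960) - 3881) = -9*(43/192 - 3881) = -9*(-745109/192) = 2235327/64 ≈ 34927.)
K = 2752703/64 (K = (3782 + 4302) + 2235327/64 = 8084 + 2235327/64 = 2752703/64 ≈ 43011.)
sqrt(a + K) = sqrt(-75 + 2752703/64) = sqrt(2747903/64) = sqrt(2747903)/8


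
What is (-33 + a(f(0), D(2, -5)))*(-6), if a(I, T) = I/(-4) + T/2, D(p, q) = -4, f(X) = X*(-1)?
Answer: 210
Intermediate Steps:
f(X) = -X
a(I, T) = T/2 - I/4 (a(I, T) = I*(-1/4) + T*(1/2) = -I/4 + T/2 = T/2 - I/4)
(-33 + a(f(0), D(2, -5)))*(-6) = (-33 + ((1/2)*(-4) - (-1)*0/4))*(-6) = (-33 + (-2 - 1/4*0))*(-6) = (-33 + (-2 + 0))*(-6) = (-33 - 2)*(-6) = -35*(-6) = 210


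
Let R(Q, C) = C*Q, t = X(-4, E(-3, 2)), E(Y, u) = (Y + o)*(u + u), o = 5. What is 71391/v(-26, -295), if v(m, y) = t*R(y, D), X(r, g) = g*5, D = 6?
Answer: -23797/23600 ≈ -1.0083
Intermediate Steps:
E(Y, u) = 2*u*(5 + Y) (E(Y, u) = (Y + 5)*(u + u) = (5 + Y)*(2*u) = 2*u*(5 + Y))
X(r, g) = 5*g
t = 40 (t = 5*(2*2*(5 - 3)) = 5*(2*2*2) = 5*8 = 40)
v(m, y) = 240*y (v(m, y) = 40*(6*y) = 240*y)
71391/v(-26, -295) = 71391/((240*(-295))) = 71391/(-70800) = 71391*(-1/70800) = -23797/23600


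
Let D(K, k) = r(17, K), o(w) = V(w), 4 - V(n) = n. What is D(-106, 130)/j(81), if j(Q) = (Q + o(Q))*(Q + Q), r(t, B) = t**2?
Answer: 289/648 ≈ 0.44599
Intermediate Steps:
V(n) = 4 - n
o(w) = 4 - w
D(K, k) = 289 (D(K, k) = 17**2 = 289)
j(Q) = 8*Q (j(Q) = (Q + (4 - Q))*(Q + Q) = 4*(2*Q) = 8*Q)
D(-106, 130)/j(81) = 289/((8*81)) = 289/648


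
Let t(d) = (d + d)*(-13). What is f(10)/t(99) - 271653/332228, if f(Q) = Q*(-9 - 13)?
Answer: -168409/230004 ≈ -0.73220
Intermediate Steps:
f(Q) = -22*Q (f(Q) = Q*(-22) = -22*Q)
t(d) = -26*d (t(d) = (2*d)*(-13) = -26*d)
f(10)/t(99) - 271653/332228 = (-22*10)/((-26*99)) - 271653/332228 = -220/(-2574) - 271653*1/332228 = -220*(-1/2574) - 271653/332228 = 10/117 - 271653/332228 = -168409/230004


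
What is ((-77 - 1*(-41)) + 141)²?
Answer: 11025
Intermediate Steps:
((-77 - 1*(-41)) + 141)² = ((-77 + 41) + 141)² = (-36 + 141)² = 105² = 11025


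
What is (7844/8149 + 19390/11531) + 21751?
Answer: 2044105512643/93966119 ≈ 21754.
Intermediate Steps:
(7844/8149 + 19390/11531) + 21751 = 248458274/93966119 + 21751 = 2044105512643/93966119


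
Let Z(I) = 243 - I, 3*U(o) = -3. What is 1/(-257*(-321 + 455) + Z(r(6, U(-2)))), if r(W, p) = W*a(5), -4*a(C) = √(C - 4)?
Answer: -2/68387 ≈ -2.9245e-5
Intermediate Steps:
a(C) = -√(-4 + C)/4 (a(C) = -√(C - 4)/4 = -√(-4 + C)/4)
U(o) = -1 (U(o) = (⅓)*(-3) = -1)
r(W, p) = -W/4 (r(W, p) = W*(-√(-4 + 5)/4) = W*(-√1/4) = W*(-¼*1) = W*(-¼) = -W/4)
1/(-257*(-321 + 455) + Z(r(6, U(-2)))) = 1/(-257*(-321 + 455) + (243 - (-1)*6/4)) = 1/(-257*134 + (243 - 1*(-3/2))) = 1/(-34438 + (243 + 3/2)) = 1/(-34438 + 489/2) = 1/(-68387/2) = -2/68387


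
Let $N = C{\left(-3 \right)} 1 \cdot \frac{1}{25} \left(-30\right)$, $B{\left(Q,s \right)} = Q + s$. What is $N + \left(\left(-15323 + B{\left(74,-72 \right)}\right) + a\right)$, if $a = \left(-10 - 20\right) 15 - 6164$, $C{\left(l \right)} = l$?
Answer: $- \frac{109657}{5} \approx -21931.0$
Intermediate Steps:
$N = \frac{18}{5}$ ($N = - 3 \cdot 1 \cdot \frac{1}{25} \left(-30\right) = \left(-3\right) \frac{1}{25} \left(-30\right) = \left(- \frac{3}{25}\right) \left(-30\right) = \frac{18}{5} \approx 3.6$)
$a = -6614$ ($a = \left(-30\right) 15 - 6164 = -450 - 6164 = -6614$)
$N + \left(\left(-15323 + B{\left(74,-72 \right)}\right) + a\right) = \frac{18}{5} + \left(\left(-15323 + \left(74 - 72\right)\right) - 6614\right) = \frac{18}{5} + \left(\left(-15323 + 2\right) - 6614\right) = \frac{18}{5} - 21935 = - \frac{109657}{5}$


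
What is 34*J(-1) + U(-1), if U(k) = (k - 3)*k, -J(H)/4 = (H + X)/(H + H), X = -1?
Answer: -132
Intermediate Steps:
J(H) = -2*(-1 + H)/H (J(H) = -4*(H - 1)/(H + H) = -4*(-1 + H)/(2*H) = -4*(-1 + H)*1/(2*H) = -2*(-1 + H)/H)
U(k) = k*(-3 + k) (U(k) = (-3 + k)*k = k*(-3 + k))
34*J(-1) + U(-1) = 34*(-2 + 2/(-1)) - (-3 - 1) = 34*(-2 + 2*(-1)) - 1*(-4) = 34*(-2 - 2) + 4 = 34*(-4) + 4 = -136 + 4 = -132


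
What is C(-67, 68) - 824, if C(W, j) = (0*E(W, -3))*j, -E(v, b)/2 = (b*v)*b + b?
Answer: -824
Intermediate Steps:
E(v, b) = -2*b - 2*v*b² (E(v, b) = -2*((b*v)*b + b) = -2*(v*b² + b) = -2*(b + v*b²) = -2*b - 2*v*b²)
C(W, j) = 0 (C(W, j) = (0*(-2*(-3)*(1 - 3*W)))*j = (0*(6 - 18*W))*j = 0*j = 0)
C(-67, 68) - 824 = 0 - 824 = -824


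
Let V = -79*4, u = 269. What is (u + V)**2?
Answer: 2209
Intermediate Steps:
V = -316
(u + V)**2 = (269 - 316)**2 = (-47)**2 = 2209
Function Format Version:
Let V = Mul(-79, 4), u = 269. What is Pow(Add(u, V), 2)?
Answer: 2209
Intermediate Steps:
V = -316
Pow(Add(u, V), 2) = Pow(Add(269, -316), 2) = Pow(-47, 2) = 2209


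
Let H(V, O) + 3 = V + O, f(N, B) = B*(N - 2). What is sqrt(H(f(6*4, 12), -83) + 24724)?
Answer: sqrt(24902) ≈ 157.80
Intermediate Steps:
f(N, B) = B*(-2 + N)
H(V, O) = -3 + O + V (H(V, O) = -3 + (V + O) = -3 + (O + V) = -3 + O + V)
sqrt(H(f(6*4, 12), -83) + 24724) = sqrt((-3 - 83 + 12*(-2 + 6*4)) + 24724) = sqrt((-3 - 83 + 12*(-2 + 24)) + 24724) = sqrt((-3 - 83 + 12*22) + 24724) = sqrt((-3 - 83 + 264) + 24724) = sqrt(178 + 24724) = sqrt(24902)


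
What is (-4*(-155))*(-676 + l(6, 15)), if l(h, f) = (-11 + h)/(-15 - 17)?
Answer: -3352185/8 ≈ -4.1902e+5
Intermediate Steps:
l(h, f) = 11/32 - h/32 (l(h, f) = (-11 + h)/(-32) = (-11 + h)*(-1/32) = 11/32 - h/32)
(-4*(-155))*(-676 + l(6, 15)) = (-4*(-155))*(-676 + (11/32 - 1/32*6)) = 620*(-676 + (11/32 - 3/16)) = 620*(-676 + 5/32) = 620*(-21627/32) = -3352185/8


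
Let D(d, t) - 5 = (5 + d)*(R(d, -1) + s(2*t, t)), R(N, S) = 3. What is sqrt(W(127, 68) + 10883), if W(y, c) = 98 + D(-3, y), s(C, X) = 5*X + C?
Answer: sqrt(12770) ≈ 113.00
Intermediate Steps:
s(C, X) = C + 5*X
D(d, t) = 5 + (3 + 7*t)*(5 + d) (D(d, t) = 5 + (5 + d)*(3 + (2*t + 5*t)) = 5 + (5 + d)*(3 + 7*t) = 5 + (3 + 7*t)*(5 + d))
W(y, c) = 109 + 14*y (W(y, c) = 98 + (20 + 3*(-3) + 35*y + 7*(-3)*y) = 98 + (20 - 9 + 35*y - 21*y) = 98 + (11 + 14*y) = 109 + 14*y)
sqrt(W(127, 68) + 10883) = sqrt((109 + 14*127) + 10883) = sqrt((109 + 1778) + 10883) = sqrt(1887 + 10883) = sqrt(12770)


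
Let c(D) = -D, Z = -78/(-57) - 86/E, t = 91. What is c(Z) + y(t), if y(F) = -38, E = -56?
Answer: -21761/532 ≈ -40.904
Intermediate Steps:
Z = 1545/532 (Z = -78/(-57) - 86/(-56) = -78*(-1/57) - 86*(-1/56) = 26/19 + 43/28 = 1545/532 ≈ 2.9041)
c(Z) + y(t) = -1*1545/532 - 38 = -1545/532 - 38 = -21761/532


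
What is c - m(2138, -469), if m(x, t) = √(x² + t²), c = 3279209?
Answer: 3279209 - √4791005 ≈ 3.2770e+6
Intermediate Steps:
m(x, t) = √(t² + x²)
c - m(2138, -469) = 3279209 - √((-469)² + 2138²) = 3279209 - √(219961 + 4571044) = 3279209 - √4791005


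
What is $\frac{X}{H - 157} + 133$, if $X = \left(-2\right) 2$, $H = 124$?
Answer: $\frac{4393}{33} \approx 133.12$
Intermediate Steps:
$X = -4$
$\frac{X}{H - 157} + 133 = - \frac{4}{124 - 157} + 133 = - \frac{4}{-33} + 133 = \left(-4\right) \left(- \frac{1}{33}\right) + 133 = \frac{4}{33} + 133 = \frac{4393}{33}$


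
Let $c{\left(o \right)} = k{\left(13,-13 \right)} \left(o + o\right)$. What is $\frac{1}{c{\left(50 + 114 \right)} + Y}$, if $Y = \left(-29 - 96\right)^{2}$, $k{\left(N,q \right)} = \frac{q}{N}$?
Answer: $\frac{1}{15297} \approx 6.5372 \cdot 10^{-5}$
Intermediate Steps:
$c{\left(o \right)} = - 2 o$ ($c{\left(o \right)} = - \frac{13}{13} \left(o + o\right) = \left(-13\right) \frac{1}{13} \cdot 2 o = - 2 o$)
$Y = 15625$ ($Y = \left(-125\right)^{2} = 15625$)
$\frac{1}{c{\left(50 + 114 \right)} + Y} = \frac{1}{- 2 \left(50 + 114\right) + 15625} = \frac{1}{\left(-2\right) 164 + 15625} = \frac{1}{-328 + 15625} = \frac{1}{15297}$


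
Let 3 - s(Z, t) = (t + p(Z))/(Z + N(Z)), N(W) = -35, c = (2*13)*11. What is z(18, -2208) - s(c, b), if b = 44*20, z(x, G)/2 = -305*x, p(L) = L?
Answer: -2755567/251 ≈ -10978.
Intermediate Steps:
z(x, G) = -610*x (z(x, G) = 2*(-305*x) = -610*x)
b = 880
c = 286 (c = 26*11 = 286)
s(Z, t) = 3 - (Z + t)/(-35 + Z) (s(Z, t) = 3 - (t + Z)/(Z - 35) = 3 - (Z + t)/(-35 + Z))
z(18, -2208) - s(c, b) = -610*18 - (-105 - 1*880 + 2*286)/(-35 + 286) = -10980 - (-105 - 880 + 572)/251 = -10980 - (-413)/251 = -10980 - 1*(-413/251) = -10980 + 413/251 = -2755567/251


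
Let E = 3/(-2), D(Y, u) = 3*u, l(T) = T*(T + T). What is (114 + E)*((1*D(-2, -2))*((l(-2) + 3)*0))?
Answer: 0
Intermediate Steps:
l(T) = 2*T² (l(T) = T*(2*T) = 2*T²)
E = -3/2 (E = 3*(-½) = -3/2 ≈ -1.5000)
(114 + E)*((1*D(-2, -2))*((l(-2) + 3)*0)) = (114 - 3/2)*((1*(3*(-2)))*((2*(-2)² + 3)*0)) = 225*((1*(-6))*((2*4 + 3)*0))/2 = 225*(-6*(8 + 3)*0)/2 = 225*(-66*0)/2 = 225*(-6*0)/2 = (225/2)*0 = 0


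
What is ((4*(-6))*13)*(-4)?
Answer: 1248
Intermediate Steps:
((4*(-6))*13)*(-4) = -24*13*(-4) = -312*(-4) = 1248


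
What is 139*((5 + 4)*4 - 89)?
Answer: -7367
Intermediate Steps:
139*((5 + 4)*4 - 89) = 139*(9*4 - 89) = 139*(36 - 89) = 139*(-53) = -7367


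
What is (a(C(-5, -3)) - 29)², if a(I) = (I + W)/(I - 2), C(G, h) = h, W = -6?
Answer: 18496/25 ≈ 739.84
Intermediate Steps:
a(I) = (-6 + I)/(-2 + I) (a(I) = (I - 6)/(I - 2) = (-6 + I)/(-2 + I))
(a(C(-5, -3)) - 29)² = ((-6 - 3)/(-2 - 3) - 29)² = (-9/(-5) - 29)² = (-⅕*(-9) - 29)² = (9/5 - 29)² = (-136/5)² = 18496/25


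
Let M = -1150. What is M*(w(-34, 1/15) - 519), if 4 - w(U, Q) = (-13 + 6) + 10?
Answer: 595700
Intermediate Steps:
w(U, Q) = 1 (w(U, Q) = 4 - ((-13 + 6) + 10) = 4 - (-7 + 10) = 4 - 1*3 = 4 - 3 = 1)
M*(w(-34, 1/15) - 519) = -1150*(1 - 519) = -1150*(-518) = 595700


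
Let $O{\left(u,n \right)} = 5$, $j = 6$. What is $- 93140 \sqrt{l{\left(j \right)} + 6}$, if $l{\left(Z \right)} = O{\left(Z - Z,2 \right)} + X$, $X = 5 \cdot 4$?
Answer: $- 93140 \sqrt{31} \approx -5.1858 \cdot 10^{5}$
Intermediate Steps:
$X = 20$
$l{\left(Z \right)} = 25$ ($l{\left(Z \right)} = 5 + 20 = 25$)
$- 93140 \sqrt{l{\left(j \right)} + 6} = - 93140 \sqrt{25 + 6} = - 93140 \sqrt{31}$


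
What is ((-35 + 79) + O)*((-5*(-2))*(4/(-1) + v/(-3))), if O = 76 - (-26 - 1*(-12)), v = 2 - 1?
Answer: -17420/3 ≈ -5806.7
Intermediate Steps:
v = 1
O = 90 (O = 76 - (-26 + 12) = 76 - 1*(-14) = 76 + 14 = 90)
((-35 + 79) + O)*((-5*(-2))*(4/(-1) + v/(-3))) = ((-35 + 79) + 90)*((-5*(-2))*(4/(-1) + 1/(-3))) = (44 + 90)*(10*(4*(-1) + 1*(-⅓))) = 134*(10*(-4 - ⅓)) = 134*(10*(-13/3)) = 134*(-130/3) = -17420/3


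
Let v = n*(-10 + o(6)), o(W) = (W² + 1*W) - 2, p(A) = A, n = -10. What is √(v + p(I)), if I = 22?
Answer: I*√278 ≈ 16.673*I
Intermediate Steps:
o(W) = -2 + W + W² (o(W) = (W² + W) - 2 = (W + W²) - 2 = -2 + W + W²)
v = -300 (v = -10*(-10 + (-2 + 6 + 6²)) = -10*(-10 + (-2 + 6 + 36)) = -10*(-10 + 40) = -10*30 = -300)
√(v + p(I)) = √(-300 + 22) = √(-278) = I*√278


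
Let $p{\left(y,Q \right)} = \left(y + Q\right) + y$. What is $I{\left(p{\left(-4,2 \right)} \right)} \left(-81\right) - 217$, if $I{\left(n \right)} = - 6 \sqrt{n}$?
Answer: $-217 + 486 i \sqrt{6} \approx -217.0 + 1190.5 i$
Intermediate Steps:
$p{\left(y,Q \right)} = Q + 2 y$ ($p{\left(y,Q \right)} = \left(Q + y\right) + y = Q + 2 y$)
$I{\left(p{\left(-4,2 \right)} \right)} \left(-81\right) - 217 = - 6 \sqrt{2 + 2 \left(-4\right)} \left(-81\right) - 217 = - 6 \sqrt{2 - 8} \left(-81\right) - 217 = - 6 \sqrt{-6} \left(-81\right) - 217 = - 6 i \sqrt{6} \left(-81\right) - 217 = 486 i \sqrt{6} - 217 = -217 + 486 i \sqrt{6}$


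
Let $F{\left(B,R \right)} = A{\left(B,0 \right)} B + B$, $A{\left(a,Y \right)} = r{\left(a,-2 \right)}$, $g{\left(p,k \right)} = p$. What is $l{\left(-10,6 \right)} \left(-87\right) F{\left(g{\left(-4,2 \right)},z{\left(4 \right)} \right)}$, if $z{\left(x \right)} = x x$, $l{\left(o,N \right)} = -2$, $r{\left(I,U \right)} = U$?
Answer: $696$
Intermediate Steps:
$A{\left(a,Y \right)} = -2$
$z{\left(x \right)} = x^{2}$
$F{\left(B,R \right)} = - B$ ($F{\left(B,R \right)} = - 2 B + B = - B$)
$l{\left(-10,6 \right)} \left(-87\right) F{\left(g{\left(-4,2 \right)},z{\left(4 \right)} \right)} = \left(-2\right) \left(-87\right) \left(\left(-1\right) \left(-4\right)\right) = 174 \cdot 4 = 696$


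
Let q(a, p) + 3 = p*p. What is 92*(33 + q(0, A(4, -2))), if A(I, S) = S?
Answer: 3128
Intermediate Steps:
q(a, p) = -3 + p² (q(a, p) = -3 + p*p = -3 + p²)
92*(33 + q(0, A(4, -2))) = 92*(33 + (-3 + (-2)²)) = 92*(33 + (-3 + 4)) = 92*(33 + 1) = 92*34 = 3128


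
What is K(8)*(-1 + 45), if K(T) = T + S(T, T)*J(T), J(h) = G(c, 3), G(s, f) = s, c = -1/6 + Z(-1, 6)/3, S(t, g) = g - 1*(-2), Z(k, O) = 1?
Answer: 1276/3 ≈ 425.33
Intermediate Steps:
S(t, g) = 2 + g (S(t, g) = g + 2 = 2 + g)
c = 1/6 (c = -1/6 + 1/3 = 1/6 ≈ 0.16667)
J(h) = 1/6
K(T) = 1/3 + 7*T/6 (K(T) = T + (2 + T)*(1/6) = T + (1/3 + T/6) = 1/3 + 7*T/6)
K(8)*(-1 + 45) = (1/3 + (7/6)*8)*(-1 + 45) = (1/3 + 28/3)*44 = (29/3)*44 = 1276/3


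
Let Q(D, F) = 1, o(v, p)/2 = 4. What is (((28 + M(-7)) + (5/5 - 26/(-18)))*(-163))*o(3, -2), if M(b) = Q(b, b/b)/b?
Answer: -2489336/63 ≈ -39513.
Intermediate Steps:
o(v, p) = 8 (o(v, p) = 2*4 = 8)
M(b) = 1/b
(((28 + M(-7)) + (5/5 - 26/(-18)))*(-163))*o(3, -2) = (((28 + 1/(-7)) + (5/5 - 26/(-18)))*(-163))*8 = (((28 - ⅐) + (5*(⅕) - 26*(-1/18)))*(-163))*8 = ((195/7 + (1 + 13/9))*(-163))*8 = ((195/7 + 22/9)*(-163))*8 = ((1909/63)*(-163))*8 = -311167/63*8 = -2489336/63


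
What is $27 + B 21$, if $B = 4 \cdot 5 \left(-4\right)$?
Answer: $-1653$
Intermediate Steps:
$B = -80$ ($B = 20 \left(-4\right) = -80$)
$27 + B 21 = 27 - 1680 = -1653$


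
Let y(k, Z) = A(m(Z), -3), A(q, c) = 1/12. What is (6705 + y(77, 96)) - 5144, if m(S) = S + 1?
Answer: 18733/12 ≈ 1561.1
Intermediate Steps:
m(S) = 1 + S
A(q, c) = 1/12
y(k, Z) = 1/12
(6705 + y(77, 96)) - 5144 = (6705 + 1/12) - 5144 = 80461/12 - 5144 = 18733/12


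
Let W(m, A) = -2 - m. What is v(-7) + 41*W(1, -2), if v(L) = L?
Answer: -130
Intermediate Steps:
v(-7) + 41*W(1, -2) = -7 + 41*(-2 - 1*1) = -7 + 41*(-2 - 1) = -7 + 41*(-3) = -7 - 123 = -130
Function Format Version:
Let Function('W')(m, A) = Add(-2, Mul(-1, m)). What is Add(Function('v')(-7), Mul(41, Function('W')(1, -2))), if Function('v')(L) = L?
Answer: -130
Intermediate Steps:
Add(Function('v')(-7), Mul(41, Function('W')(1, -2))) = Add(-7, Mul(41, Add(-2, Mul(-1, 1)))) = Add(-7, Mul(41, Add(-2, -1))) = Add(-7, Mul(41, -3)) = Add(-7, -123) = -130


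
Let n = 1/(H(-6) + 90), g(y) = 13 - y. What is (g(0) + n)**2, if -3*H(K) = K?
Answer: 1432809/8464 ≈ 169.28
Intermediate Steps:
H(K) = -K/3
n = 1/92 (n = 1/(-1/3*(-6) + 90) = 1/(2 + 90) = 1/92 ≈ 0.010870)
(g(0) + n)**2 = ((13 - 1*0) + 1/92)**2 = ((13 + 0) + 1/92)**2 = (13 + 1/92)**2 = (1197/92)**2 = 1432809/8464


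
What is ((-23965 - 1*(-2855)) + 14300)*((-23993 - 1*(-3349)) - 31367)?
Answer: 354194910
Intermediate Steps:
((-23965 - 1*(-2855)) + 14300)*((-23993 - 1*(-3349)) - 31367) = ((-23965 + 2855) + 14300)*((-23993 + 3349) - 31367) = (-21110 + 14300)*(-20644 - 31367) = -6810*(-52011) = 354194910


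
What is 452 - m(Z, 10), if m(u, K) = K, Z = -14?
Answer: 442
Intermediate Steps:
452 - m(Z, 10) = 452 - 1*10 = 452 - 10 = 442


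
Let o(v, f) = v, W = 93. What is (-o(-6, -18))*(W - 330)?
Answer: -1422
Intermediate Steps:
(-o(-6, -18))*(W - 330) = (-1*(-6))*(93 - 330) = 6*(-237) = -1422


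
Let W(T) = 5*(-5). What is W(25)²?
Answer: 625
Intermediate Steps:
W(T) = -25
W(25)² = (-25)² = 625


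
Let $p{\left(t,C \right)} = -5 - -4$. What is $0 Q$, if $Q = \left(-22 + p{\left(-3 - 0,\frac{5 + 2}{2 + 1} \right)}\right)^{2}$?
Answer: $0$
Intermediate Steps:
$p{\left(t,C \right)} = -1$ ($p{\left(t,C \right)} = -5 + 4 = -1$)
$Q = 529$ ($Q = \left(-22 - 1\right)^{2} = \left(-23\right)^{2} = 529$)
$0 Q = 0 \cdot 529 = 0$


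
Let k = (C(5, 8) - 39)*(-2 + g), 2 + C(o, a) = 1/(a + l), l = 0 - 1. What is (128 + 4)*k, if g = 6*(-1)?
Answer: 302016/7 ≈ 43145.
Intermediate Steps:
l = -1
g = -6
C(o, a) = -2 + 1/(-1 + a) (C(o, a) = -2 + 1/(a - 1) = -2 + 1/(-1 + a))
k = 2288/7 (k = ((3 - 2*8)/(-1 + 8) - 39)*(-2 - 6) = ((3 - 16)/7 - 39)*(-8) = ((⅐)*(-13) - 39)*(-8) = (-13/7 - 39)*(-8) = -286/7*(-8) = 2288/7 ≈ 326.86)
(128 + 4)*k = (128 + 4)*(2288/7) = 132*(2288/7) = 302016/7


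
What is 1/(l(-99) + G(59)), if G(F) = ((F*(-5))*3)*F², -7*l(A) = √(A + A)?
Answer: -50317855/155013461130741 + 7*I*√22/155013461130741 ≈ -3.246e-7 + 2.1181e-13*I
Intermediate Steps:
l(A) = -√2*√A/7 (l(A) = -√(A + A)/7 = -√2*√A/7)
G(F) = -15*F³ (G(F) = (-5*F*3)*F² = (-15*F)*F² = -15*F³)
1/(l(-99) + G(59)) = 1/(-√2*√(-99)/7 - 15*59³) = 1/(-√2*3*I*√11/7 - 15*205379) = 1/(-3*I*√22/7 - 3080685) = 1/(-3080685 - 3*I*√22/7)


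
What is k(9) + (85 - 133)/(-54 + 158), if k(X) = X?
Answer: 111/13 ≈ 8.5385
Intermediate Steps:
k(9) + (85 - 133)/(-54 + 158) = 9 + (85 - 133)/(-54 + 158) = 9 - 48/104 = 9 - 48*1/104 = 9 - 6/13 = 111/13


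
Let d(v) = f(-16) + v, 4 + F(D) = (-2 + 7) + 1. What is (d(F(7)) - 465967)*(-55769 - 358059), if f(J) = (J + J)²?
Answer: 192405604148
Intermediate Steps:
F(D) = 2 (F(D) = -4 + ((-2 + 7) + 1) = -4 + (5 + 1) = -4 + 6 = 2)
f(J) = 4*J² (f(J) = (2*J)² = 4*J²)
d(v) = 1024 + v (d(v) = 4*(-16)² + v = 4*256 + v = 1024 + v)
(d(F(7)) - 465967)*(-55769 - 358059) = ((1024 + 2) - 465967)*(-55769 - 358059) = (1026 - 465967)*(-413828) = -464941*(-413828) = 192405604148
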